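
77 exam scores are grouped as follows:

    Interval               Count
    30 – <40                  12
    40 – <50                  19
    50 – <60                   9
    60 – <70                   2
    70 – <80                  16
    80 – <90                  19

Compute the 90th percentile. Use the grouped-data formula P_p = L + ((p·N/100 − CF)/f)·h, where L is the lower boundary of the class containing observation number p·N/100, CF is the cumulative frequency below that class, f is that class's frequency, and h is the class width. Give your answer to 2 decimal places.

N = 77; target position k = 90/100 · 77 = 69.3.
Cumulative frequencies: 12, 31, 40, 42, 58, 77.
Observation 69.3 falls in the class 80 – <90.
L = 80, CF = 58, f = 19, h = 10.
P90 = 80 + ((69.3 − 58)/19)·10 = 80 + 5.94737 = 85.9474.

85.95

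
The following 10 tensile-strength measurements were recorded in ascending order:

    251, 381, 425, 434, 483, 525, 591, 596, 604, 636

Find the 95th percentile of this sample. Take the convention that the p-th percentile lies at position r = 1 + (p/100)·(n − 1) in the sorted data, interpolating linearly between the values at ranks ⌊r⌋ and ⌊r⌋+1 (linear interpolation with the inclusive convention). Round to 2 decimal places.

621.60

n = 10.
r = 1 + (95/100)·(10 − 1) = 1 + 8.55 = 9.55.
Rank 9 is 604 and rank 10 is 636.
Interpolate: 604 + 0.55·(636 − 604) = 604 + 0.55·32 = 621.6.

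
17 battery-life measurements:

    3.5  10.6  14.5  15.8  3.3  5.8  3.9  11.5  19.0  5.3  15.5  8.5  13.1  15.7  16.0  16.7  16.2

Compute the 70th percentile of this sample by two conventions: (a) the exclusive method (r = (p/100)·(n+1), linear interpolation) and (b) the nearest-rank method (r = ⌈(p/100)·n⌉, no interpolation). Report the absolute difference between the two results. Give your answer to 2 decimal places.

Sorted: 3.3, 3.5, 3.9, 5.3, 5.8, 8.5, 10.6, 11.5, 13.1, 14.5, 15.5, 15.7, 15.8, 16.0, 16.2, 16.7, 19.0.
n = 17.
(a) r = 12.6; between ranks 12 (15.7) and 13 (15.8): 15.76.
(b) the nearest-rank method: rank 12 → 15.7.
|15.76 − 15.7| = 0.06.

0.06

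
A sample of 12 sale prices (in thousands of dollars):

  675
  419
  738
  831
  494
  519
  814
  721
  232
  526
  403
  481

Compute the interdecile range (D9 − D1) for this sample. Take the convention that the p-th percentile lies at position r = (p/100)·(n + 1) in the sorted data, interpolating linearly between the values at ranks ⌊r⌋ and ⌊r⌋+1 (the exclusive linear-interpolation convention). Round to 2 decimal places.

Sorted: 232, 403, 419, 481, 494, 519, 526, 675, 721, 738, 814, 831.
n = 12.
P10: r = 1.3; ranks 1–2 are 232, 403; interpolating gives 283.3.
P90: r = 11.7; ranks 11–12 are 814, 831; interpolating gives 825.9.
Difference: 825.9 − 283.3 = 542.6.

542.60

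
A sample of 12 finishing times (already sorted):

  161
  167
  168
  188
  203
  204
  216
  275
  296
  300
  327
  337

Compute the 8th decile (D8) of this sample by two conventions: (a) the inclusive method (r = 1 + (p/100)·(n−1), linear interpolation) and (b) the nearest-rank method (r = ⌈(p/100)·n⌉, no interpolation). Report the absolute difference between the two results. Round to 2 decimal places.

n = 12.
(a) r = 9.8; between ranks 9 (296) and 10 (300): 299.2.
(b) the nearest-rank method: rank 10 → 300.
|299.2 − 300| = 0.8.

0.80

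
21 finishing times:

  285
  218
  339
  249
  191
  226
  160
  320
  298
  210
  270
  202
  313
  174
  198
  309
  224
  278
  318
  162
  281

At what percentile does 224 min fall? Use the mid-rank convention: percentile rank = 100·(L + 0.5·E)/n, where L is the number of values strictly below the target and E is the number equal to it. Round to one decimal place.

Sorted: 160, 162, 174, 191, 198, 202, 210, 218, 224, 226, 249, 270, 278, 281, 285, 298, 309, 313, 318, 320, 339.
Count below 224: L = 8; count equal: E = 1; n = 21.
Percentile rank = 100·(8 + 0.5·1)/21 = 100·8.5/21 = 40.48.

40.5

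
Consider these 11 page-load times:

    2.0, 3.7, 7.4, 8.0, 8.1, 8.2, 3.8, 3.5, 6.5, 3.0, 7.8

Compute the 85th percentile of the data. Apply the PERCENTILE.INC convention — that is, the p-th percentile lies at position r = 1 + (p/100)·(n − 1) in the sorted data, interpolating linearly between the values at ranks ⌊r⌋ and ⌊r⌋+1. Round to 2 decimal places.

Sorted: 2.0, 3.0, 3.5, 3.7, 3.8, 6.5, 7.4, 7.8, 8.0, 8.1, 8.2.
n = 11.
r = 1 + (85/100)·(11 − 1) = 1 + 8.5 = 9.5.
Rank 9 is 8.0 and rank 10 is 8.1.
Interpolate: 8.0 + 0.5·(8.1 − 8.0) = 8.0 + 0.5·0.1 = 8.05.

8.05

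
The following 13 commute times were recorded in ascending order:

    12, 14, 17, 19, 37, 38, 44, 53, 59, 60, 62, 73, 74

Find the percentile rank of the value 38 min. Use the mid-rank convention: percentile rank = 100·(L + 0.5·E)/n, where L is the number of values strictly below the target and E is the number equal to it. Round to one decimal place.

Count below 38: L = 5; count equal: E = 1; n = 13.
Percentile rank = 100·(5 + 0.5·1)/13 = 100·5.5/13 = 42.31.

42.3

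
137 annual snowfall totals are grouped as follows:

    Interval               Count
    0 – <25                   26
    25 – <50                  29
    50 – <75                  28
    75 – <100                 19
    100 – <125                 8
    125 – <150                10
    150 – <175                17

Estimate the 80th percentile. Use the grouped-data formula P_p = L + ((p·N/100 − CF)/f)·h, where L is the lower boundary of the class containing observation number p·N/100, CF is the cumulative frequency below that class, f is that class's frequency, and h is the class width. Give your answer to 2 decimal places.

123.75

N = 137; target position k = 80/100 · 137 = 109.6.
Cumulative frequencies: 26, 55, 83, 102, 110, 120, 137.
Observation 109.6 falls in the class 100 – <125.
L = 100, CF = 102, f = 8, h = 25.
P80 = 100 + ((109.6 − 102)/8)·25 = 100 + 23.75 = 123.75.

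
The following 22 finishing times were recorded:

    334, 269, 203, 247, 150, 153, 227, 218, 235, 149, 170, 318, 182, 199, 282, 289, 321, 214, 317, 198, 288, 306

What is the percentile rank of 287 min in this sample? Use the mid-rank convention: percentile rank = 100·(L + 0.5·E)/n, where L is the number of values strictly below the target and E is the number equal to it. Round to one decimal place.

68.2

Sorted: 149, 150, 153, 170, 182, 198, 199, 203, 214, 218, 227, 235, 247, 269, 282, 288, 289, 306, 317, 318, 321, 334.
Count below 287: L = 15; count equal: E = 0; n = 22.
Percentile rank = 100·(15 + 0.5·0)/22 = 100·15/22 = 68.18.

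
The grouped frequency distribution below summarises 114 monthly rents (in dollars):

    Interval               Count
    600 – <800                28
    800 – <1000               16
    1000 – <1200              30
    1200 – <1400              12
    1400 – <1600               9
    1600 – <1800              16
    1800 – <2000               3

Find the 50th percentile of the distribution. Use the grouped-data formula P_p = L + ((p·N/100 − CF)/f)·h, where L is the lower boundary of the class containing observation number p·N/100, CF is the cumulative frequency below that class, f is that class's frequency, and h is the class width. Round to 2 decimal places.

1086.67

N = 114; target position k = 50/100 · 114 = 57.
Cumulative frequencies: 28, 44, 74, 86, 95, 111, 114.
Observation 57 falls in the class 1000 – <1200.
L = 1000, CF = 44, f = 30, h = 200.
P50 = 1000 + ((57 − 44)/30)·200 = 1000 + 86.6667 = 1086.67.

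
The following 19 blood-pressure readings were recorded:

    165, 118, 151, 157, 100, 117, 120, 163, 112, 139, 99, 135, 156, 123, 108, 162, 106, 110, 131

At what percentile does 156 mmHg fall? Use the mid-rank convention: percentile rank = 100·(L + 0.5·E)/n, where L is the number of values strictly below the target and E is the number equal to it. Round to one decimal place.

76.3

Sorted: 99, 100, 106, 108, 110, 112, 117, 118, 120, 123, 131, 135, 139, 151, 156, 157, 162, 163, 165.
Count below 156: L = 14; count equal: E = 1; n = 19.
Percentile rank = 100·(14 + 0.5·1)/19 = 100·14.5/19 = 76.32.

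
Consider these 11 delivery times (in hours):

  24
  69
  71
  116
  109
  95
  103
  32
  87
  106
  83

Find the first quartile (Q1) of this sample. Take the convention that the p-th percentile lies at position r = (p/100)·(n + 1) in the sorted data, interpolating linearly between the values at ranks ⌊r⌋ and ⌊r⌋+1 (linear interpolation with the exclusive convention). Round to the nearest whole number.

69

Sorted: 24, 32, 69, 71, 83, 87, 95, 103, 106, 109, 116.
n = 11.
r = (25/100)·(11 + 1) = 3.
r is an integer, so P25 is the value at rank 3: 69.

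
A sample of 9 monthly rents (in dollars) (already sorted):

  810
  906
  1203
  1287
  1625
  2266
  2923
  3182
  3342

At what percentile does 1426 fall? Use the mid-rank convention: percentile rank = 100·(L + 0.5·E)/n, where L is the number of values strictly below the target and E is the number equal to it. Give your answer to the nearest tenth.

44.4

Count below 1426: L = 4; count equal: E = 0; n = 9.
Percentile rank = 100·(4 + 0.5·0)/9 = 100·4/9 = 44.44.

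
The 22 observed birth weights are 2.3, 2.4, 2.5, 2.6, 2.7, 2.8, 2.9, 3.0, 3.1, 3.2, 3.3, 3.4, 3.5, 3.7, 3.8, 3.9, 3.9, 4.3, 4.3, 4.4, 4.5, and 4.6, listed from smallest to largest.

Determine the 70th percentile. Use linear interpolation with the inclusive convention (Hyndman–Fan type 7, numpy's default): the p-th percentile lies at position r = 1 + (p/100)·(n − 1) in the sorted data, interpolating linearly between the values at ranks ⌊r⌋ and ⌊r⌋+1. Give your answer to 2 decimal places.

n = 22.
r = 1 + (70/100)·(22 − 1) = 1 + 14.7 = 15.7.
Rank 15 is 3.8 and rank 16 is 3.9.
Interpolate: 3.8 + 0.7·(3.9 − 3.8) = 3.8 + 0.7·0.1 = 3.87.

3.87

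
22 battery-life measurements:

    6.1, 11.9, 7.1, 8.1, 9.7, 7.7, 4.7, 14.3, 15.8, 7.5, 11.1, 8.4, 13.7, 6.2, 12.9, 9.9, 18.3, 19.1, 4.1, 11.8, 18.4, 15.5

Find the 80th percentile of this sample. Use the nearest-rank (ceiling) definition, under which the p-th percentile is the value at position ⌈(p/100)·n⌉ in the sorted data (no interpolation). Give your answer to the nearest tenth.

15.5

Sorted: 4.1, 4.7, 6.1, 6.2, 7.1, 7.5, 7.7, 8.1, 8.4, 9.7, 9.9, 11.1, 11.8, 11.9, 12.9, 13.7, 14.3, 15.5, 15.8, 18.3, 18.4, 19.1.
n = 22.
Position = ⌈80/100 · 22⌉ = ⌈17.6⌉ = 18.
The value at rank 18 is 15.5.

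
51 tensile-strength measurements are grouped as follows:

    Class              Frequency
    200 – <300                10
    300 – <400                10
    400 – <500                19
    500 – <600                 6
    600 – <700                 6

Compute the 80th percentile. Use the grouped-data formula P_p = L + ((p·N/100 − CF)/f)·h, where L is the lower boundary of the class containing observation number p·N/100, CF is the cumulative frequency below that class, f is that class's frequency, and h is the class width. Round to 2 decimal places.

530.00

N = 51; target position k = 80/100 · 51 = 40.8.
Cumulative frequencies: 10, 20, 39, 45, 51.
Observation 40.8 falls in the class 500 – <600.
L = 500, CF = 39, f = 6, h = 100.
P80 = 500 + ((40.8 − 39)/6)·100 = 500 + 30 = 530.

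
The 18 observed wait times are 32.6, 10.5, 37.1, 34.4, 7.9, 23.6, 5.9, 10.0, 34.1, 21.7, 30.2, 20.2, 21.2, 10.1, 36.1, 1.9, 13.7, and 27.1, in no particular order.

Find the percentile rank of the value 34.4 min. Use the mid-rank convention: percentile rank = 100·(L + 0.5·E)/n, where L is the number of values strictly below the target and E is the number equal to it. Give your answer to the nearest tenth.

86.1

Sorted: 1.9, 5.9, 7.9, 10.0, 10.1, 10.5, 13.7, 20.2, 21.2, 21.7, 23.6, 27.1, 30.2, 32.6, 34.1, 34.4, 36.1, 37.1.
Count below 34.4: L = 15; count equal: E = 1; n = 18.
Percentile rank = 100·(15 + 0.5·1)/18 = 100·15.5/18 = 86.11.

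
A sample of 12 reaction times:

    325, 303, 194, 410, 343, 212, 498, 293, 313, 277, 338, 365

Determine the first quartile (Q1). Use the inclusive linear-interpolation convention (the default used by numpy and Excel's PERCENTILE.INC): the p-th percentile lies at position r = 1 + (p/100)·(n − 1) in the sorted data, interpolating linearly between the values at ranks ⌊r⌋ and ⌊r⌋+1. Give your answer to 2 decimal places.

Sorted: 194, 212, 277, 293, 303, 313, 325, 338, 343, 365, 410, 498.
n = 12.
r = 1 + (25/100)·(12 − 1) = 1 + 2.75 = 3.75.
Rank 3 is 277 and rank 4 is 293.
Interpolate: 277 + 0.75·(293 − 277) = 277 + 0.75·16 = 289.

289.00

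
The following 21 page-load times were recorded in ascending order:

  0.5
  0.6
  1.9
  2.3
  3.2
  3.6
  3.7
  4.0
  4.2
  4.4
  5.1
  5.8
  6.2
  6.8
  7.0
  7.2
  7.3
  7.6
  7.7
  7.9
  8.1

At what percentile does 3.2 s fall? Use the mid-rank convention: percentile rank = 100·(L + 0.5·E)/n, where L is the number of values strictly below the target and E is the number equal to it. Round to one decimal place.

21.4

Count below 3.2: L = 4; count equal: E = 1; n = 21.
Percentile rank = 100·(4 + 0.5·1)/21 = 100·4.5/21 = 21.43.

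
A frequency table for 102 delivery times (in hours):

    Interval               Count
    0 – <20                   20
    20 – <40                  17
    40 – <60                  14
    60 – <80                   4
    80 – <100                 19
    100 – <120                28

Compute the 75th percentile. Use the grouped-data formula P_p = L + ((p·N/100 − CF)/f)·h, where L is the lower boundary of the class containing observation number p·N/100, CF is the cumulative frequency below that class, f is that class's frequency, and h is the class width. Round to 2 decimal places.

101.79

N = 102; target position k = 75/100 · 102 = 76.5.
Cumulative frequencies: 20, 37, 51, 55, 74, 102.
Observation 76.5 falls in the class 100 – <120.
L = 100, CF = 74, f = 28, h = 20.
P75 = 100 + ((76.5 − 74)/28)·20 = 100 + 1.78571 = 101.786.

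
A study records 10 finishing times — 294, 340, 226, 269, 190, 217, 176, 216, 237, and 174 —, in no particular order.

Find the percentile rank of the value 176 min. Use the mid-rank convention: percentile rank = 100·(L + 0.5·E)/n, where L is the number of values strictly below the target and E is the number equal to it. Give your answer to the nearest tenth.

Sorted: 174, 176, 190, 216, 217, 226, 237, 269, 294, 340.
Count below 176: L = 1; count equal: E = 1; n = 10.
Percentile rank = 100·(1 + 0.5·1)/10 = 100·1.5/10 = 15.

15.0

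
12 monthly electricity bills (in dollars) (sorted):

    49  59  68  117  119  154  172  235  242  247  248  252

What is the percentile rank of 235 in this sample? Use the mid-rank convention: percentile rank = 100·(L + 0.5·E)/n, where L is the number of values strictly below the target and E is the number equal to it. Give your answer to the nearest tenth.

62.5

Count below 235: L = 7; count equal: E = 1; n = 12.
Percentile rank = 100·(7 + 0.5·1)/12 = 100·7.5/12 = 62.5.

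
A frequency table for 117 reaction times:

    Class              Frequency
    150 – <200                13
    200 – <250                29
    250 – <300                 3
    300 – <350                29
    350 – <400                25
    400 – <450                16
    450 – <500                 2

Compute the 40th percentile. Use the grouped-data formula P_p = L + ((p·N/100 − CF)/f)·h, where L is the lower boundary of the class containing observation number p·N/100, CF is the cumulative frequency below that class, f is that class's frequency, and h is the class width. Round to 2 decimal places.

N = 117; target position k = 40/100 · 117 = 46.8.
Cumulative frequencies: 13, 42, 45, 74, 99, 115, 117.
Observation 46.8 falls in the class 300 – <350.
L = 300, CF = 45, f = 29, h = 50.
P40 = 300 + ((46.8 − 45)/29)·50 = 300 + 3.10345 = 303.103.

303.10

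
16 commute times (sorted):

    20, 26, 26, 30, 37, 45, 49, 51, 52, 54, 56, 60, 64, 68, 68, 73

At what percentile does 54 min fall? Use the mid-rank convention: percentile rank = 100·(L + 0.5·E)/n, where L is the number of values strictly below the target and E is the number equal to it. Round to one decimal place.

Count below 54: L = 9; count equal: E = 1; n = 16.
Percentile rank = 100·(9 + 0.5·1)/16 = 100·9.5/16 = 59.38.

59.4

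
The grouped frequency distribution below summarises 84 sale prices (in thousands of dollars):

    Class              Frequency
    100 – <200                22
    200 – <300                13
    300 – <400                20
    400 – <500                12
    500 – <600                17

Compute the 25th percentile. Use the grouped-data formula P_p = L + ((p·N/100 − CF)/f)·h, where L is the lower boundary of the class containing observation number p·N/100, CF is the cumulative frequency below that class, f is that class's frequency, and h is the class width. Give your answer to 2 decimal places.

195.45

N = 84; target position k = 25/100 · 84 = 21.
Cumulative frequencies: 22, 35, 55, 67, 84.
Observation 21 falls in the class 100 – <200.
L = 100, CF = 0, f = 22, h = 100.
P25 = 100 + ((21 − 0)/22)·100 = 100 + 95.4545 = 195.455.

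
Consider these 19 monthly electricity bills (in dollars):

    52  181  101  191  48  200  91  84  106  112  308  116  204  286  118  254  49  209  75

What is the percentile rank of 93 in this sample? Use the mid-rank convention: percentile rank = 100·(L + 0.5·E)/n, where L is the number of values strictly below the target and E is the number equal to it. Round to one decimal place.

Sorted: 48, 49, 52, 75, 84, 91, 101, 106, 112, 116, 118, 181, 191, 200, 204, 209, 254, 286, 308.
Count below 93: L = 6; count equal: E = 0; n = 19.
Percentile rank = 100·(6 + 0.5·0)/19 = 100·6/19 = 31.58.

31.6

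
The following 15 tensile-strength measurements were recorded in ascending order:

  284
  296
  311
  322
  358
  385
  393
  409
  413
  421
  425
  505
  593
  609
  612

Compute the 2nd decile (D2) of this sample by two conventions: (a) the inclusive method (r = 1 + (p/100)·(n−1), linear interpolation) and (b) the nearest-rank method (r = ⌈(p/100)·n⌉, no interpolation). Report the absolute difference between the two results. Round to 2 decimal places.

n = 15.
(a) r = 3.8; between ranks 3 (311) and 4 (322): 319.8.
(b) the nearest-rank method: rank 3 → 311.
|319.8 − 311| = 8.8.

8.80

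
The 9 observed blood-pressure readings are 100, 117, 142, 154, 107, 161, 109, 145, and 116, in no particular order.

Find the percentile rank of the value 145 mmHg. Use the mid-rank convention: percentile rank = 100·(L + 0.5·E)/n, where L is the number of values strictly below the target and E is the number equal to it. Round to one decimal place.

Sorted: 100, 107, 109, 116, 117, 142, 145, 154, 161.
Count below 145: L = 6; count equal: E = 1; n = 9.
Percentile rank = 100·(6 + 0.5·1)/9 = 100·6.5/9 = 72.22.

72.2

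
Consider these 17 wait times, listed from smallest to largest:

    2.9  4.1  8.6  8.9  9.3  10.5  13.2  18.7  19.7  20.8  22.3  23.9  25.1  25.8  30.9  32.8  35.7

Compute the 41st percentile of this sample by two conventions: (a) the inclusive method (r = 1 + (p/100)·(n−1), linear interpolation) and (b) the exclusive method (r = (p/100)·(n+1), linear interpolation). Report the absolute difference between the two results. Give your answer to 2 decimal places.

0.99

n = 17.
(a) r = 7.56; between ranks 7 (13.2) and 8 (18.7): 16.28.
(b) r = 7.38; between ranks 7 (13.2) and 8 (18.7): 15.29.
|16.28 − 15.29| = 0.99.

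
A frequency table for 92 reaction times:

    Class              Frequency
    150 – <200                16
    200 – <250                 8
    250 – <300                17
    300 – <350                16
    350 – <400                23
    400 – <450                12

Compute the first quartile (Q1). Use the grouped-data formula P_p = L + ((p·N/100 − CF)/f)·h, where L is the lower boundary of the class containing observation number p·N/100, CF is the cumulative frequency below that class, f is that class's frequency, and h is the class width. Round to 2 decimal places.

N = 92; target position k = 25/100 · 92 = 23.
Cumulative frequencies: 16, 24, 41, 57, 80, 92.
Observation 23 falls in the class 200 – <250.
L = 200, CF = 16, f = 8, h = 50.
P25 = 200 + ((23 − 16)/8)·50 = 200 + 43.75 = 243.75.

243.75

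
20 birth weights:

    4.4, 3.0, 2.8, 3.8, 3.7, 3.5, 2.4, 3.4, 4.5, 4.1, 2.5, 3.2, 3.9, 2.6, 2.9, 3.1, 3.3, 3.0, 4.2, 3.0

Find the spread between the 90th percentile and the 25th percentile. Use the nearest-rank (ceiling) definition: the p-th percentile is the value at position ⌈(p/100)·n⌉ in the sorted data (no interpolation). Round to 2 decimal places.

1.30

Sorted: 2.4, 2.5, 2.6, 2.8, 2.9, 3.0, 3.0, 3.0, 3.1, 3.2, 3.3, 3.4, 3.5, 3.7, 3.8, 3.9, 4.1, 4.2, 4.4, 4.5.
n = 20.
P25: rank ⌈25/100·20⌉ = 5 → 2.9.
P90: rank ⌈90/100·20⌉ = 18 → 4.2.
Difference: 4.2 − 2.9 = 1.3.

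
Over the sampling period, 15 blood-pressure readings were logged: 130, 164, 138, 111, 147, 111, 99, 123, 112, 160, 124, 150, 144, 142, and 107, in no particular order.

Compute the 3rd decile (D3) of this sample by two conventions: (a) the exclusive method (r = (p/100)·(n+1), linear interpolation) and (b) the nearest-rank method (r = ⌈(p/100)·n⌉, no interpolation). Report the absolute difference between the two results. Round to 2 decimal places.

0.20

Sorted: 99, 107, 111, 111, 112, 123, 124, 130, 138, 142, 144, 147, 150, 160, 164.
n = 15.
(a) r = 4.8; between ranks 4 (111) and 5 (112): 111.8.
(b) the nearest-rank method: rank 5 → 112.
|111.8 − 112| = 0.2.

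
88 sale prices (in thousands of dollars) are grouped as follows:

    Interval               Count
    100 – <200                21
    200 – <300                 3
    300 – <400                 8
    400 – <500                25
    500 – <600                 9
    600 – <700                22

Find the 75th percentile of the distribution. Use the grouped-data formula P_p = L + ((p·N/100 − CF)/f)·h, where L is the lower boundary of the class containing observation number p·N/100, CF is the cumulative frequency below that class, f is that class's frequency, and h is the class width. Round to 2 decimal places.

600.00

N = 88; target position k = 75/100 · 88 = 66.
Cumulative frequencies: 21, 24, 32, 57, 66, 88.
Observation 66 falls in the class 500 – <600.
L = 500, CF = 57, f = 9, h = 100.
P75 = 500 + ((66 − 57)/9)·100 = 500 + 100 = 600.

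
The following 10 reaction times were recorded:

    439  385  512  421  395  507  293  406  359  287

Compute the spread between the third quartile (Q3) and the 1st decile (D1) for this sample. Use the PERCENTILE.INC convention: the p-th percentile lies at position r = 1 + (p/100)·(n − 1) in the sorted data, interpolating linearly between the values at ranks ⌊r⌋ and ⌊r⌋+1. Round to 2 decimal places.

Sorted: 287, 293, 359, 385, 395, 406, 421, 439, 507, 512.
n = 10.
P10: r = 1.9; ranks 1–2 are 287, 293; interpolating gives 292.4.
P75: r = 7.75; ranks 7–8 are 421, 439; interpolating gives 434.5.
Difference: 434.5 − 292.4 = 142.1.

142.10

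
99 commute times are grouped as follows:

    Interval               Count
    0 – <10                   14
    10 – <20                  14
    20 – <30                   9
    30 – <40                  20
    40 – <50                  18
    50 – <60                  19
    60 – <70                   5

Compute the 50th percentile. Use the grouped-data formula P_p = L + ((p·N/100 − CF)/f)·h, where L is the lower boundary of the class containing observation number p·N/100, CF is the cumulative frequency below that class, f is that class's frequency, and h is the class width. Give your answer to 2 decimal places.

36.25

N = 99; target position k = 50/100 · 99 = 49.5.
Cumulative frequencies: 14, 28, 37, 57, 75, 94, 99.
Observation 49.5 falls in the class 30 – <40.
L = 30, CF = 37, f = 20, h = 10.
P50 = 30 + ((49.5 − 37)/20)·10 = 30 + 6.25 = 36.25.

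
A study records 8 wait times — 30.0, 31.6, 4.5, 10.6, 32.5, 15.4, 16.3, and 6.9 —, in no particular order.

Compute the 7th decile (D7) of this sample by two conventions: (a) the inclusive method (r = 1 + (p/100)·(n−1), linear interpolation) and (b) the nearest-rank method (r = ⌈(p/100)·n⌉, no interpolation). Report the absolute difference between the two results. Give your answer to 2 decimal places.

Sorted: 4.5, 6.9, 10.6, 15.4, 16.3, 30.0, 31.6, 32.5.
n = 8.
(a) r = 5.9; between ranks 5 (16.3) and 6 (30.0): 28.63.
(b) the nearest-rank method: rank 6 → 30.
|28.63 − 30| = 1.37.

1.37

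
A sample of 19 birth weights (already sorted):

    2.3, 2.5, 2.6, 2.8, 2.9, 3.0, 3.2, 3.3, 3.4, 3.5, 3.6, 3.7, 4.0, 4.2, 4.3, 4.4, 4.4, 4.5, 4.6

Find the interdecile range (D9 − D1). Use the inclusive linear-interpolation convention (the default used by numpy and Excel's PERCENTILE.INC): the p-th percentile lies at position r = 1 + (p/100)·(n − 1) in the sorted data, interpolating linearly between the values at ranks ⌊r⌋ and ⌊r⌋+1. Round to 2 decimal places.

1.84

n = 19.
P10: r = 2.8; ranks 2–3 are 2.5, 2.6; interpolating gives 2.58.
P90: r = 17.2; ranks 17–18 are 4.4, 4.5; interpolating gives 4.42.
Difference: 4.42 − 2.58 = 1.84.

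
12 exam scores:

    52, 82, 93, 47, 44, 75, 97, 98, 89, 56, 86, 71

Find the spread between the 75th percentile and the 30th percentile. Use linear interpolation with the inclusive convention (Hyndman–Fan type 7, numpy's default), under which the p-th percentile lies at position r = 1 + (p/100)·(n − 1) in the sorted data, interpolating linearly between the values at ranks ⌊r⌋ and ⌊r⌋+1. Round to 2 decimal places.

29.50

Sorted: 44, 47, 52, 56, 71, 75, 82, 86, 89, 93, 97, 98.
n = 12.
P30: r = 4.3; ranks 4–5 are 56, 71; interpolating gives 60.5.
P75: r = 9.25; ranks 9–10 are 89, 93; interpolating gives 90.
Difference: 90 − 60.5 = 29.5.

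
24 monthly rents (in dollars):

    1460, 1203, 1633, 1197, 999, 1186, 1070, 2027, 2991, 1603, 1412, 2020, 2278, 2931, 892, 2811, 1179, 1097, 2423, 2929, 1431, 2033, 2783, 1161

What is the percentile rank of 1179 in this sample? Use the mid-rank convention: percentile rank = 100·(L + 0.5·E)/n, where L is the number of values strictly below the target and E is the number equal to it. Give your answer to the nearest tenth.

22.9

Sorted: 892, 999, 1070, 1097, 1161, 1179, 1186, 1197, 1203, 1412, 1431, 1460, 1603, 1633, 2020, 2027, 2033, 2278, 2423, 2783, 2811, 2929, 2931, 2991.
Count below 1179: L = 5; count equal: E = 1; n = 24.
Percentile rank = 100·(5 + 0.5·1)/24 = 100·5.5/24 = 22.92.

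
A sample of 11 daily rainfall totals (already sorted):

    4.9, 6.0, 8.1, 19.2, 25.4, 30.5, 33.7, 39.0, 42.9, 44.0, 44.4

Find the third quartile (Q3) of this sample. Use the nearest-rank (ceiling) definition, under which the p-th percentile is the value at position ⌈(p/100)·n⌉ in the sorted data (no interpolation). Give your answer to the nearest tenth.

n = 11.
Position = ⌈75/100 · 11⌉ = ⌈8.25⌉ = 9.
The value at rank 9 is 42.9.

42.9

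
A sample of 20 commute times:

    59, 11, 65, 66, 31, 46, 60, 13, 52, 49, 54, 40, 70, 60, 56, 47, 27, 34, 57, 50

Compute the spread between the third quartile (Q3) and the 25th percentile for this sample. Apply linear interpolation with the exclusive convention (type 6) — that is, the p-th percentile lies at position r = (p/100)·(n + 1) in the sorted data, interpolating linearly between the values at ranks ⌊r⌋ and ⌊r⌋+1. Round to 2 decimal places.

24.25

Sorted: 11, 13, 27, 31, 34, 40, 46, 47, 49, 50, 52, 54, 56, 57, 59, 60, 60, 65, 66, 70.
n = 20.
P25: r = 5.25; ranks 5–6 are 34, 40; interpolating gives 35.5.
P75: r = 15.75; ranks 15–16 are 59, 60; interpolating gives 59.75.
Difference: 59.75 − 35.5 = 24.25.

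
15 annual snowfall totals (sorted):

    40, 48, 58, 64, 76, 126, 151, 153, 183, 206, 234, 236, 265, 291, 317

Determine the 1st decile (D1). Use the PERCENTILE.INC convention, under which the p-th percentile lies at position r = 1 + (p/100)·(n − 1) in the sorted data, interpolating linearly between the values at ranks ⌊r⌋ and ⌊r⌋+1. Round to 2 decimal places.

52.00

n = 15.
r = 1 + (10/100)·(15 − 1) = 1 + 1.4 = 2.4.
Rank 2 is 48 and rank 3 is 58.
Interpolate: 48 + 0.4·(58 − 48) = 48 + 0.4·10 = 52.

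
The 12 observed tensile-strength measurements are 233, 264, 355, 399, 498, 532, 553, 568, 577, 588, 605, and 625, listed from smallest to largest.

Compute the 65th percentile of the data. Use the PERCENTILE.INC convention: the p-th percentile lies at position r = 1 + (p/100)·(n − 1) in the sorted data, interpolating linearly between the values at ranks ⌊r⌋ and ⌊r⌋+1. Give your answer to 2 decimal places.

n = 12.
r = 1 + (65/100)·(12 − 1) = 1 + 7.15 = 8.15.
Rank 8 is 568 and rank 9 is 577.
Interpolate: 568 + 0.15·(577 − 568) = 568 + 0.15·9 = 569.35.

569.35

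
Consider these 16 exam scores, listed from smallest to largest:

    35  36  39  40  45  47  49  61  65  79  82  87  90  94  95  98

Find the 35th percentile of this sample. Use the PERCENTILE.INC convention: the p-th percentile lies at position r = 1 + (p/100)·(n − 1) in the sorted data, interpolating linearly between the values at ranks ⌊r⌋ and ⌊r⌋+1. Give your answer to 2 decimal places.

n = 16.
r = 1 + (35/100)·(16 − 1) = 1 + 5.25 = 6.25.
Rank 6 is 47 and rank 7 is 49.
Interpolate: 47 + 0.25·(49 − 47) = 47 + 0.25·2 = 47.5.

47.50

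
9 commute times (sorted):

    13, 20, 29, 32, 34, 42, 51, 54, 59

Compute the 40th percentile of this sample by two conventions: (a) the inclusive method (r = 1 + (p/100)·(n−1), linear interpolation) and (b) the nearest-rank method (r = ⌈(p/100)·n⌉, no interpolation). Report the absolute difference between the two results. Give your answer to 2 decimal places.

0.40

n = 9.
(a) r = 4.2; between ranks 4 (32) and 5 (34): 32.4.
(b) the nearest-rank method: rank 4 → 32.
|32.4 − 32| = 0.4.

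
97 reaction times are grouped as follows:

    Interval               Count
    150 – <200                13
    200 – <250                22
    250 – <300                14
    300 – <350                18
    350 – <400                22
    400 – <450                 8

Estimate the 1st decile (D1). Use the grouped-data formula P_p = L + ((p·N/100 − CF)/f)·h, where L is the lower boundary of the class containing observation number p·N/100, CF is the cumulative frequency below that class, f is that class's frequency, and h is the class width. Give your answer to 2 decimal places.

N = 97; target position k = 10/100 · 97 = 9.7.
Cumulative frequencies: 13, 35, 49, 67, 89, 97.
Observation 9.7 falls in the class 150 – <200.
L = 150, CF = 0, f = 13, h = 50.
P10 = 150 + ((9.7 − 0)/13)·50 = 150 + 37.3077 = 187.308.

187.31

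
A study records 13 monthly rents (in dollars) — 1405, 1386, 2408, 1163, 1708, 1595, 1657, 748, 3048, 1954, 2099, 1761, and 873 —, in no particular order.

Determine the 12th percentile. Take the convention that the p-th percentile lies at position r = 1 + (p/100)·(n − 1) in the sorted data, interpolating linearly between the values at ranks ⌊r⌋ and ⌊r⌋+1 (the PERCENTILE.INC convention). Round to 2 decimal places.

Sorted: 748, 873, 1163, 1386, 1405, 1595, 1657, 1708, 1761, 1954, 2099, 2408, 3048.
n = 13.
r = 1 + (12/100)·(13 − 1) = 1 + 1.44 = 2.44.
Rank 2 is 873 and rank 3 is 1163.
Interpolate: 873 + 0.44·(1163 − 873) = 873 + 0.44·290 = 1000.6.

1000.60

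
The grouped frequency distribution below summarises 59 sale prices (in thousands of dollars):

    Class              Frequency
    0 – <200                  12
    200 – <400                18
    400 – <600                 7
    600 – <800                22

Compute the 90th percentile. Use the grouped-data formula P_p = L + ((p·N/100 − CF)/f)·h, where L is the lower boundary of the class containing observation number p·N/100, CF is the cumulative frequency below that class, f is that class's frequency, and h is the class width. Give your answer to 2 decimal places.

N = 59; target position k = 90/100 · 59 = 53.1.
Cumulative frequencies: 12, 30, 37, 59.
Observation 53.1 falls in the class 600 – <800.
L = 600, CF = 37, f = 22, h = 200.
P90 = 600 + ((53.1 − 37)/22)·200 = 600 + 146.364 = 746.364.

746.36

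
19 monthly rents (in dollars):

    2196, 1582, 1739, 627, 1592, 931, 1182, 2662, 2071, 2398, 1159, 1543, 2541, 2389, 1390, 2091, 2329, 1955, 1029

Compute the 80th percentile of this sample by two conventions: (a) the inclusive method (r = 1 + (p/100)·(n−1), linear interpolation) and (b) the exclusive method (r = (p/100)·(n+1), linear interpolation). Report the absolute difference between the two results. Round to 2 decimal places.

Sorted: 627, 931, 1029, 1159, 1182, 1390, 1543, 1582, 1592, 1739, 1955, 2071, 2091, 2196, 2329, 2389, 2398, 2541, 2662.
n = 19.
(a) r = 15.4; between ranks 15 (2329) and 16 (2389): 2353.
(b) r = 16 → value at rank 16 = 2389.
|2353 − 2389| = 36.

36.00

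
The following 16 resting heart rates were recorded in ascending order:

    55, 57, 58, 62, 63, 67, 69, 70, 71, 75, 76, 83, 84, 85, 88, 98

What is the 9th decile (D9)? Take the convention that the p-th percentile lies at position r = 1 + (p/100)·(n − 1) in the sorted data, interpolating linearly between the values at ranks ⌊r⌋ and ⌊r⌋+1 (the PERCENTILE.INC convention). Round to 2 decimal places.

n = 16.
r = 1 + (90/100)·(16 − 1) = 1 + 13.5 = 14.5.
Rank 14 is 85 and rank 15 is 88.
Interpolate: 85 + 0.5·(88 − 85) = 85 + 0.5·3 = 86.5.

86.50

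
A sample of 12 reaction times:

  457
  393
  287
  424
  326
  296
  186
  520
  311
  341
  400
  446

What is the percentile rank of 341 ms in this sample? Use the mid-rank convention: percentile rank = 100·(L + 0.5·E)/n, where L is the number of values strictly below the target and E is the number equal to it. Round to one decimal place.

45.8

Sorted: 186, 287, 296, 311, 326, 341, 393, 400, 424, 446, 457, 520.
Count below 341: L = 5; count equal: E = 1; n = 12.
Percentile rank = 100·(5 + 0.5·1)/12 = 100·5.5/12 = 45.83.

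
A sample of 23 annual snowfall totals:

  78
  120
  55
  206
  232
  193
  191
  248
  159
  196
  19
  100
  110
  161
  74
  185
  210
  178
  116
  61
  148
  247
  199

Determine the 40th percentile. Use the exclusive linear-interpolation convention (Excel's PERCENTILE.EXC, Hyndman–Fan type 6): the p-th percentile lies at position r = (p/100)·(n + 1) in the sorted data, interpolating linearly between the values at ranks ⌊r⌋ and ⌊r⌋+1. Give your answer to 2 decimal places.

136.80

Sorted: 19, 55, 61, 74, 78, 100, 110, 116, 120, 148, 159, 161, 178, 185, 191, 193, 196, 199, 206, 210, 232, 247, 248.
n = 23.
r = (40/100)·(23 + 1) = 9.6.
Rank 9 is 120 and rank 10 is 148.
Interpolate: 120 + 0.6·(148 − 120) = 120 + 0.6·28 = 136.8.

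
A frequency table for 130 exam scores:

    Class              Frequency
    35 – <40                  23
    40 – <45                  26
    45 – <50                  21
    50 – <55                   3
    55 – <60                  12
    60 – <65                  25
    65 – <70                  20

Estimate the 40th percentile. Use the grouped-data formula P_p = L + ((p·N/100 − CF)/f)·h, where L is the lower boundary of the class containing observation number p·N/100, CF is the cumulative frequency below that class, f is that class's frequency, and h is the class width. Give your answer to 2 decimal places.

45.71

N = 130; target position k = 40/100 · 130 = 52.
Cumulative frequencies: 23, 49, 70, 73, 85, 110, 130.
Observation 52 falls in the class 45 – <50.
L = 45, CF = 49, f = 21, h = 5.
P40 = 45 + ((52 − 49)/21)·5 = 45 + 0.714286 = 45.7143.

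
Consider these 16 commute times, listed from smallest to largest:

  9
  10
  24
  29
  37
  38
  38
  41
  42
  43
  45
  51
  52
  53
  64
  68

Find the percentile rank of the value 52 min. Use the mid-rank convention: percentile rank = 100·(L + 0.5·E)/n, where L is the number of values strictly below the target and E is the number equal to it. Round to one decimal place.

78.1

Count below 52: L = 12; count equal: E = 1; n = 16.
Percentile rank = 100·(12 + 0.5·1)/16 = 100·12.5/16 = 78.12.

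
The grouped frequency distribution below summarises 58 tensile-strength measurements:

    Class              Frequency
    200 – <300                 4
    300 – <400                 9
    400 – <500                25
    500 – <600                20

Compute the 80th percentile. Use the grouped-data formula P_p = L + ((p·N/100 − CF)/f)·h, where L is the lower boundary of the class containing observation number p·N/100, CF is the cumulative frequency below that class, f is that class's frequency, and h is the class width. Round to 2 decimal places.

542.00

N = 58; target position k = 80/100 · 58 = 46.4.
Cumulative frequencies: 4, 13, 38, 58.
Observation 46.4 falls in the class 500 – <600.
L = 500, CF = 38, f = 20, h = 100.
P80 = 500 + ((46.4 − 38)/20)·100 = 500 + 42 = 542.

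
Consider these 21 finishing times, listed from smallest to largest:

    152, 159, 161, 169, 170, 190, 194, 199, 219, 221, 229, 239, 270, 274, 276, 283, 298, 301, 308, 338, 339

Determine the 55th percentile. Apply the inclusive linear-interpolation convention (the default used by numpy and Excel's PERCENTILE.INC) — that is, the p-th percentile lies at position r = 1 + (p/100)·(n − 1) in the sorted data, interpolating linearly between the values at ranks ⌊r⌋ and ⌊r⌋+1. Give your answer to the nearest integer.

n = 21.
r = 1 + (55/100)·(21 − 1) = 1 + 11 = 12.
r is an integer, so P55 is the value at rank 12: 239.

239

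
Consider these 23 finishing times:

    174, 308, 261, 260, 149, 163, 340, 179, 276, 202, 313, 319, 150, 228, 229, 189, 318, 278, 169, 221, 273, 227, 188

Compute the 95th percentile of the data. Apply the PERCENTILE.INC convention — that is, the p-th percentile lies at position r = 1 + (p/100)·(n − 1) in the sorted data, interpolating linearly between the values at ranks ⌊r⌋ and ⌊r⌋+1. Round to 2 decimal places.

Sorted: 149, 150, 163, 169, 174, 179, 188, 189, 202, 221, 227, 228, 229, 260, 261, 273, 276, 278, 308, 313, 318, 319, 340.
n = 23.
r = 1 + (95/100)·(23 − 1) = 1 + 20.9 = 21.9.
Rank 21 is 318 and rank 22 is 319.
Interpolate: 318 + 0.9·(319 − 318) = 318 + 0.9·1 = 318.9.

318.90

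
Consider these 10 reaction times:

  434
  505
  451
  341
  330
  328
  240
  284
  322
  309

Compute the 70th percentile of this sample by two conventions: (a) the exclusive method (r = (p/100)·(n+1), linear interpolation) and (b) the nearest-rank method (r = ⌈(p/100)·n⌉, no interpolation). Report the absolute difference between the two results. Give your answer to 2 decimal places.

65.10

Sorted: 240, 284, 309, 322, 328, 330, 341, 434, 451, 505.
n = 10.
(a) r = 7.7; between ranks 7 (341) and 8 (434): 406.1.
(b) the nearest-rank method: rank 7 → 341.
|406.1 − 341| = 65.1.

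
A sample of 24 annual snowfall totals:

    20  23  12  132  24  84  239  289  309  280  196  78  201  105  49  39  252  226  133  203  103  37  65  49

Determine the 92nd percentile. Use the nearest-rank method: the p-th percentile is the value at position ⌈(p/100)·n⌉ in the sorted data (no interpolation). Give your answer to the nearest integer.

Sorted: 12, 20, 23, 24, 37, 39, 49, 49, 65, 78, 84, 103, 105, 132, 133, 196, 201, 203, 226, 239, 252, 280, 289, 309.
n = 24.
Position = ⌈92/100 · 24⌉ = ⌈22.08⌉ = 23.
The value at rank 23 is 289.

289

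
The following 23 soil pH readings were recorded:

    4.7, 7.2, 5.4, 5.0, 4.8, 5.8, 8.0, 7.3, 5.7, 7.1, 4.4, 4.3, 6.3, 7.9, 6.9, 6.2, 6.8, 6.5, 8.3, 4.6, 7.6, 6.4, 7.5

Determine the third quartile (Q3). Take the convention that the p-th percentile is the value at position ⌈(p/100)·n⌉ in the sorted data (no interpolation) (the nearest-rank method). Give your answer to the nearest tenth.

7.3

Sorted: 4.3, 4.4, 4.6, 4.7, 4.8, 5.0, 5.4, 5.7, 5.8, 6.2, 6.3, 6.4, 6.5, 6.8, 6.9, 7.1, 7.2, 7.3, 7.5, 7.6, 7.9, 8.0, 8.3.
n = 23.
Position = ⌈75/100 · 23⌉ = ⌈17.25⌉ = 18.
The value at rank 18 is 7.3.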